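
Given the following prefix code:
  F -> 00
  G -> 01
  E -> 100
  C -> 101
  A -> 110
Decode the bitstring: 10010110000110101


Decoding step by step:
Bits 100 -> E
Bits 101 -> C
Bits 100 -> E
Bits 00 -> F
Bits 110 -> A
Bits 101 -> C


Decoded message: ECEFAC


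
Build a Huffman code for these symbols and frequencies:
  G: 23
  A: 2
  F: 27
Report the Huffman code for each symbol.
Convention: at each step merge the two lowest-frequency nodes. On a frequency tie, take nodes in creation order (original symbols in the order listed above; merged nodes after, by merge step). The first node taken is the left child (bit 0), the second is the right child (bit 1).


Huffman tree construction:
Step 1: Merge A(2) + G(23) = 25
Step 2: Merge (A+G)(25) + F(27) = 52
Read each symbol's code off the tree from the root (left child = 0, right child = 1).

Codes:
  G: 01 (length 2)
  A: 00 (length 2)
  F: 1 (length 1)
Average code length: 77/52 = 1.4808 bits/symbol


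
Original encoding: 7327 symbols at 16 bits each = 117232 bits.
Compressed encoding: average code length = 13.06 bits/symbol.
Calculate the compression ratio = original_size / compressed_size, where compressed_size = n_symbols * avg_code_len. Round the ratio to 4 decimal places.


original_size = n_symbols * orig_bits = 7327 * 16 = 117232 bits
compressed_size = n_symbols * avg_code_len = 7327 * 13.06 = 95690.62 bits
ratio = original_size / compressed_size = 117232 / 95690.62 = 1.2251

Compression ratio = 1.2251


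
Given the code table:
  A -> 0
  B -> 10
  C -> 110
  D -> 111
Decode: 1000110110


Decoding:
10 -> B
0 -> A
0 -> A
110 -> C
110 -> C


Result: BAACC


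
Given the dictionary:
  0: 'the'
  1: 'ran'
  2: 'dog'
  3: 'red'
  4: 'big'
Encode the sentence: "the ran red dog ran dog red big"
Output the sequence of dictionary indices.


Look up each word in the dictionary:
  'the' -> 0
  'ran' -> 1
  'red' -> 3
  'dog' -> 2
  'ran' -> 1
  'dog' -> 2
  'red' -> 3
  'big' -> 4

Encoded: [0, 1, 3, 2, 1, 2, 3, 4]


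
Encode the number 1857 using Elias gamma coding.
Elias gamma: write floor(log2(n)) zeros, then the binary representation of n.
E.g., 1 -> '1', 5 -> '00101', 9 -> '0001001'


num_bits = floor(log2(1857)) + 1 = 11
leading_zeros = num_bits - 1 = 10
binary(1857) = 11101000001

Elias gamma(1857) = '0000000000' + '11101000001' = 000000000011101000001 (21 bits)


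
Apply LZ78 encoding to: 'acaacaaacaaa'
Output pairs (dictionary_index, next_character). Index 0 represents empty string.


LZ78 encoding steps:
Dictionary: {0: ''}
Step 1: w='' (idx 0), next='a' -> output (0, 'a'), add 'a' as idx 1
Step 2: w='' (idx 0), next='c' -> output (0, 'c'), add 'c' as idx 2
Step 3: w='a' (idx 1), next='a' -> output (1, 'a'), add 'aa' as idx 3
Step 4: w='c' (idx 2), next='a' -> output (2, 'a'), add 'ca' as idx 4
Step 5: w='aa' (idx 3), next='c' -> output (3, 'c'), add 'aac' as idx 5
Step 6: w='aa' (idx 3), next='a' -> output (3, 'a'), add 'aaa' as idx 6


Encoded: [(0, 'a'), (0, 'c'), (1, 'a'), (2, 'a'), (3, 'c'), (3, 'a')]


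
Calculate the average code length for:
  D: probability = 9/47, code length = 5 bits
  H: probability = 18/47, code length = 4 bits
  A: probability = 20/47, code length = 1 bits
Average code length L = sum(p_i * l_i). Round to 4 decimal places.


Weighted contributions p_i * l_i:
  D: (9/47) * 5 = 45/47
  H: (18/47) * 4 = 72/47
  A: (20/47) * 1 = 20/47
Sum = (45 + 72 + 20)/47 = 137/47

L = 137/47 = 2.9149 bits/symbol


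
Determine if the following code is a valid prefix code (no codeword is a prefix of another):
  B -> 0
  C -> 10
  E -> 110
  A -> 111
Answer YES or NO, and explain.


Checking each pair (does one codeword prefix another?):
  B='0' vs C='10': no prefix
  B='0' vs E='110': no prefix
  B='0' vs A='111': no prefix
  C='10' vs B='0': no prefix
  C='10' vs E='110': no prefix
  C='10' vs A='111': no prefix
  E='110' vs B='0': no prefix
  E='110' vs C='10': no prefix
  E='110' vs A='111': no prefix
  A='111' vs B='0': no prefix
  A='111' vs C='10': no prefix
  A='111' vs E='110': no prefix
No violation found over all pairs.

YES -- this is a valid prefix code. No codeword is a prefix of any other codeword.


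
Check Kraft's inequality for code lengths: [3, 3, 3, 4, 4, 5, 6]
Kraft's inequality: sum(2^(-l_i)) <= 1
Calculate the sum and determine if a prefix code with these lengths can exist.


Sum = 2^(-3) + 2^(-3) + 2^(-3) + 2^(-4) + 2^(-4) + 2^(-5) + 2^(-6)
    = 0.125 + 0.125 + 0.125 + 0.0625 + 0.0625 + 0.03125 + 0.015625
    = 35/64 = 0.546875
Since 0.546875 <= 1, Kraft's inequality IS satisfied.
A prefix code with these lengths CAN exist.

Kraft sum = 0.546875. Satisfied.


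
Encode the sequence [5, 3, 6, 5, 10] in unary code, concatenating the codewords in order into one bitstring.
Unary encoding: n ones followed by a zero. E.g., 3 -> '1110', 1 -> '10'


Encode each number as n ones followed by a terminating 0:
  5 -> 111110 (6 bits)
  3 -> 1110 (4 bits)
  6 -> 1111110 (7 bits)
  5 -> 111110 (6 bits)
  10 -> 11111111110 (11 bits)
Total length = 6 + 4 + 7 + 6 + 11 = 34 bits.

Unary([5, 3, 6, 5, 10]) = 1111101110111111011111011111111110 (34 bits)


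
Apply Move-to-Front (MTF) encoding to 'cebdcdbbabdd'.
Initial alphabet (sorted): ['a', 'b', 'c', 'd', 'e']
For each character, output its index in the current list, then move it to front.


MTF encoding:
'c': index 2 in ['a', 'b', 'c', 'd', 'e'] -> ['c', 'a', 'b', 'd', 'e']
'e': index 4 in ['c', 'a', 'b', 'd', 'e'] -> ['e', 'c', 'a', 'b', 'd']
'b': index 3 in ['e', 'c', 'a', 'b', 'd'] -> ['b', 'e', 'c', 'a', 'd']
'd': index 4 in ['b', 'e', 'c', 'a', 'd'] -> ['d', 'b', 'e', 'c', 'a']
'c': index 3 in ['d', 'b', 'e', 'c', 'a'] -> ['c', 'd', 'b', 'e', 'a']
'd': index 1 in ['c', 'd', 'b', 'e', 'a'] -> ['d', 'c', 'b', 'e', 'a']
'b': index 2 in ['d', 'c', 'b', 'e', 'a'] -> ['b', 'd', 'c', 'e', 'a']
'b': index 0 in ['b', 'd', 'c', 'e', 'a'] -> ['b', 'd', 'c', 'e', 'a']
'a': index 4 in ['b', 'd', 'c', 'e', 'a'] -> ['a', 'b', 'd', 'c', 'e']
'b': index 1 in ['a', 'b', 'd', 'c', 'e'] -> ['b', 'a', 'd', 'c', 'e']
'd': index 2 in ['b', 'a', 'd', 'c', 'e'] -> ['d', 'b', 'a', 'c', 'e']
'd': index 0 in ['d', 'b', 'a', 'c', 'e'] -> ['d', 'b', 'a', 'c', 'e']


Output: [2, 4, 3, 4, 3, 1, 2, 0, 4, 1, 2, 0]


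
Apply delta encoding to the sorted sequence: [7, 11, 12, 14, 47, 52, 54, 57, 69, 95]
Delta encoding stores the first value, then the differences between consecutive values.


First value: 7
Deltas:
  11 - 7 = 4
  12 - 11 = 1
  14 - 12 = 2
  47 - 14 = 33
  52 - 47 = 5
  54 - 52 = 2
  57 - 54 = 3
  69 - 57 = 12
  95 - 69 = 26


Delta encoded: [7, 4, 1, 2, 33, 5, 2, 3, 12, 26]


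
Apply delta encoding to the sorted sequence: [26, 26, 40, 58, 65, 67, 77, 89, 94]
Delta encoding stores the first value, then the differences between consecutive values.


First value: 26
Deltas:
  26 - 26 = 0
  40 - 26 = 14
  58 - 40 = 18
  65 - 58 = 7
  67 - 65 = 2
  77 - 67 = 10
  89 - 77 = 12
  94 - 89 = 5


Delta encoded: [26, 0, 14, 18, 7, 2, 10, 12, 5]


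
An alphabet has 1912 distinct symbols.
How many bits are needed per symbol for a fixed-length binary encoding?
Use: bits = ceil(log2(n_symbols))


log2(1912) = 10.9009
Bracket: 2^10 = 1024 < 1912 <= 2^11 = 2048
So ceil(log2(1912)) = 11

bits = ceil(log2(1912)) = ceil(10.9009) = 11 bits


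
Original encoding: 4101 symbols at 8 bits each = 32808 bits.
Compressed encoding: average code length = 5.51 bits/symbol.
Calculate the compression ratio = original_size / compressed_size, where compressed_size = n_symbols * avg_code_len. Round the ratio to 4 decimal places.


original_size = n_symbols * orig_bits = 4101 * 8 = 32808 bits
compressed_size = n_symbols * avg_code_len = 4101 * 5.51 = 22596.51 bits
ratio = original_size / compressed_size = 32808 / 22596.51 = 1.4519

Compression ratio = 1.4519


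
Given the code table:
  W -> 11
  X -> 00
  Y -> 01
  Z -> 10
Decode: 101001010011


Decoding:
10 -> Z
10 -> Z
01 -> Y
01 -> Y
00 -> X
11 -> W


Result: ZZYYXW


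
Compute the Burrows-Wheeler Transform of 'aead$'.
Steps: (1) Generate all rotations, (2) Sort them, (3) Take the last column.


Rotations (sorted):
  0: $aead -> last char: d
  1: ad$ae -> last char: e
  2: aead$ -> last char: $
  3: d$aea -> last char: a
  4: ead$a -> last char: a


BWT = de$aa


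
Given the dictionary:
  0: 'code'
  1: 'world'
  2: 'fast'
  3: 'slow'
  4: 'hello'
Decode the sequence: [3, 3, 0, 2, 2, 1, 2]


Look up each index in the dictionary:
  3 -> 'slow'
  3 -> 'slow'
  0 -> 'code'
  2 -> 'fast'
  2 -> 'fast'
  1 -> 'world'
  2 -> 'fast'

Decoded: "slow slow code fast fast world fast"


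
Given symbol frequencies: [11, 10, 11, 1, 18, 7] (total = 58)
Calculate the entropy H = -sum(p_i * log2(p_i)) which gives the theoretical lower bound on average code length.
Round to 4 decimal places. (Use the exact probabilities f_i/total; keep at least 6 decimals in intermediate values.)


Per-symbol terms -p_i * log2(p_i) with p_i = f_i/58:
  p = 11/58 = 0.189655: log2(p) = -2.398549, -p*log2(p) = 0.454897
  p = 10/58 = 0.172414: log2(p) = -2.536053, -p*log2(p) = 0.437251
  p = 11/58 = 0.189655: log2(p) = -2.398549, -p*log2(p) = 0.454897
  p = 1/58 = 0.017241: log2(p) = -5.857981, -p*log2(p) = 0.101000
  p = 18/58 = 0.310345: log2(p) = -1.688056, -p*log2(p) = 0.523879
  p = 7/58 = 0.120690: log2(p) = -3.050626, -p*log2(p) = 0.368179
H = 0.454897 + 0.437251 + 0.454897 + 0.101000 + 0.523879 + 0.368179 = 2.340103

H = 2.3401 bits/symbol


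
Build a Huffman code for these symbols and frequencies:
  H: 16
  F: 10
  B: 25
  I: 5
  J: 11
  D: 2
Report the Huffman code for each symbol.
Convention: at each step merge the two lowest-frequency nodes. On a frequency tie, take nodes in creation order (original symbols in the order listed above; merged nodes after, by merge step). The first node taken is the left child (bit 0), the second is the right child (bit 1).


Huffman tree construction:
Step 1: Merge D(2) + I(5) = 7
Step 2: Merge (D+I)(7) + F(10) = 17
Step 3: Merge J(11) + H(16) = 27
Step 4: Merge ((D+I)+F)(17) + B(25) = 42
Step 5: Merge (J+H)(27) + (((D+I)+F)+B)(42) = 69
Read each symbol's code off the tree from the root (left child = 0, right child = 1).

Codes:
  H: 01 (length 2)
  F: 101 (length 3)
  B: 11 (length 2)
  I: 1001 (length 4)
  J: 00 (length 2)
  D: 1000 (length 4)
Average code length: 162/69 = 2.3478 bits/symbol


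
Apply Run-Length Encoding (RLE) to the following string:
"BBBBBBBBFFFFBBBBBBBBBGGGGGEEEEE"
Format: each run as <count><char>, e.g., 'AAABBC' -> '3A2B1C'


Scanning runs left to right:
  i=0: run of 'B' x 8 -> '8B'
  i=8: run of 'F' x 4 -> '4F'
  i=12: run of 'B' x 9 -> '9B'
  i=21: run of 'G' x 5 -> '5G'
  i=26: run of 'E' x 5 -> '5E'

RLE = 8B4F9B5G5E


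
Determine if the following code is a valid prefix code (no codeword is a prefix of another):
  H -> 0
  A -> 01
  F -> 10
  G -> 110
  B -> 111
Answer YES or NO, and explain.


Checking each pair (does one codeword prefix another?):
  H='0' vs A='01': prefix -- VIOLATION

NO -- this is NOT a valid prefix code. H (0) is a prefix of A (01).


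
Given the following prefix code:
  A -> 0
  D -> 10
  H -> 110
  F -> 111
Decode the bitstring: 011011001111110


Decoding step by step:
Bits 0 -> A
Bits 110 -> H
Bits 110 -> H
Bits 0 -> A
Bits 111 -> F
Bits 111 -> F
Bits 0 -> A


Decoded message: AHHAFFA


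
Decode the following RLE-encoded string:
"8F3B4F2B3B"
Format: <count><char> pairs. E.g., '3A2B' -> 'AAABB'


Expanding each <count><char> pair:
  8F -> 'FFFFFFFF'
  3B -> 'BBB'
  4F -> 'FFFF'
  2B -> 'BB'
  3B -> 'BBB'

Decoded = FFFFFFFFBBBFFFFBBBBB


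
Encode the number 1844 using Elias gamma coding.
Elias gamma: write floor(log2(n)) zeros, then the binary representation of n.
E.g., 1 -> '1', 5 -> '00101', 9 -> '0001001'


num_bits = floor(log2(1844)) + 1 = 11
leading_zeros = num_bits - 1 = 10
binary(1844) = 11100110100

Elias gamma(1844) = '0000000000' + '11100110100' = 000000000011100110100 (21 bits)


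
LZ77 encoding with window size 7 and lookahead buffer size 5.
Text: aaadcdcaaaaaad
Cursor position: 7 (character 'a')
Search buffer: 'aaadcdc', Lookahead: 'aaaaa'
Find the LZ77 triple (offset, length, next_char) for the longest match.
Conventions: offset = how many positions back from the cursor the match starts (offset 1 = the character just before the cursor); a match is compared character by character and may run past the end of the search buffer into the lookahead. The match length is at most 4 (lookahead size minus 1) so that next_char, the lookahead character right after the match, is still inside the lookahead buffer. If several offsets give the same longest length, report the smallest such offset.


Try each offset into the search buffer:
  offset=1 (pos 6, char 'c'): match length 0
  offset=2 (pos 5, char 'd'): match length 0
  offset=3 (pos 4, char 'c'): match length 0
  offset=4 (pos 3, char 'd'): match length 0
  offset=5 (pos 2, char 'a'): match length 1
  offset=6 (pos 1, char 'a'): match length 2
  offset=7 (pos 0, char 'a'): match length 3
Longest match has length 3 at offset 7.
next_char = character at position 7 + 3 = 10 -> 'a'

Best match: offset=7, length=3 (matching 'aaa' starting at position 0)
LZ77 triple: (7, 3, 'a')


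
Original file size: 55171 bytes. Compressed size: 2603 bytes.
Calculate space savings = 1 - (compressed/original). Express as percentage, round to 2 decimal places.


ratio = compressed/original = 2603/55171 = 0.047181
savings = 1 - ratio = 1 - 0.047181 = 0.952819
as a percentage: 0.952819 * 100 = 95.28%

Space savings = 1 - 2603/55171 = 95.28%


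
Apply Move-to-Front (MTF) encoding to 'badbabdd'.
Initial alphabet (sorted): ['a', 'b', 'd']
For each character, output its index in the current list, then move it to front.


MTF encoding:
'b': index 1 in ['a', 'b', 'd'] -> ['b', 'a', 'd']
'a': index 1 in ['b', 'a', 'd'] -> ['a', 'b', 'd']
'd': index 2 in ['a', 'b', 'd'] -> ['d', 'a', 'b']
'b': index 2 in ['d', 'a', 'b'] -> ['b', 'd', 'a']
'a': index 2 in ['b', 'd', 'a'] -> ['a', 'b', 'd']
'b': index 1 in ['a', 'b', 'd'] -> ['b', 'a', 'd']
'd': index 2 in ['b', 'a', 'd'] -> ['d', 'b', 'a']
'd': index 0 in ['d', 'b', 'a'] -> ['d', 'b', 'a']


Output: [1, 1, 2, 2, 2, 1, 2, 0]


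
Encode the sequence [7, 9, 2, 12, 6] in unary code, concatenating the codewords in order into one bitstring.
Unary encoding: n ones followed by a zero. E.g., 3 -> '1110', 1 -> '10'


Encode each number as n ones followed by a terminating 0:
  7 -> 11111110 (8 bits)
  9 -> 1111111110 (10 bits)
  2 -> 110 (3 bits)
  12 -> 1111111111110 (13 bits)
  6 -> 1111110 (7 bits)
Total length = 8 + 10 + 3 + 13 + 7 = 41 bits.

Unary([7, 9, 2, 12, 6]) = 11111110111111111011011111111111101111110 (41 bits)


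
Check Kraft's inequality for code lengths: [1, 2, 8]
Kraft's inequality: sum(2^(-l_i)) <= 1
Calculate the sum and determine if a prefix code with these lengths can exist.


Sum = 2^(-1) + 2^(-2) + 2^(-8)
    = 0.5 + 0.25 + 0.00390625
    = 193/256 = 0.75390625
Since 0.75390625 <= 1, Kraft's inequality IS satisfied.
A prefix code with these lengths CAN exist.

Kraft sum = 0.75390625. Satisfied.


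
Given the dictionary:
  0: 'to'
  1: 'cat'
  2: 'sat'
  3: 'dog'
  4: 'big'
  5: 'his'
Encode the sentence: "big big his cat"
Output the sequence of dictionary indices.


Look up each word in the dictionary:
  'big' -> 4
  'big' -> 4
  'his' -> 5
  'cat' -> 1

Encoded: [4, 4, 5, 1]


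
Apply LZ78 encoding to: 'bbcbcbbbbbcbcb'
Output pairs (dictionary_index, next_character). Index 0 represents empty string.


LZ78 encoding steps:
Dictionary: {0: ''}
Step 1: w='' (idx 0), next='b' -> output (0, 'b'), add 'b' as idx 1
Step 2: w='b' (idx 1), next='c' -> output (1, 'c'), add 'bc' as idx 2
Step 3: w='bc' (idx 2), next='b' -> output (2, 'b'), add 'bcb' as idx 3
Step 4: w='b' (idx 1), next='b' -> output (1, 'b'), add 'bb' as idx 4
Step 5: w='bb' (idx 4), next='c' -> output (4, 'c'), add 'bbc' as idx 5
Step 6: w='bcb' (idx 3), end of input -> output (3, '')


Encoded: [(0, 'b'), (1, 'c'), (2, 'b'), (1, 'b'), (4, 'c'), (3, '')]


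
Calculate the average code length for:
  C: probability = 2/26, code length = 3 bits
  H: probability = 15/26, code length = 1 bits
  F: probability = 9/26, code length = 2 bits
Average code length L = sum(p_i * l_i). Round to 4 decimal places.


Weighted contributions p_i * l_i:
  C: (2/26) * 3 = 6/26
  H: (15/26) * 1 = 15/26
  F: (9/26) * 2 = 18/26
Sum = (6 + 15 + 18)/26 = 39/26

L = 39/26 = 1.5000 bits/symbol


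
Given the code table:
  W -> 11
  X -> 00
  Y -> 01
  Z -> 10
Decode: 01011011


Decoding:
01 -> Y
01 -> Y
10 -> Z
11 -> W


Result: YYZW


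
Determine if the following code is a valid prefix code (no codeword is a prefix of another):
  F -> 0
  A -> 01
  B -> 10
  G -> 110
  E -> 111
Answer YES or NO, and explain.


Checking each pair (does one codeword prefix another?):
  F='0' vs A='01': prefix -- VIOLATION

NO -- this is NOT a valid prefix code. F (0) is a prefix of A (01).


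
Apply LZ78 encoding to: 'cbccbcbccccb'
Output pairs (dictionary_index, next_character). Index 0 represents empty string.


LZ78 encoding steps:
Dictionary: {0: ''}
Step 1: w='' (idx 0), next='c' -> output (0, 'c'), add 'c' as idx 1
Step 2: w='' (idx 0), next='b' -> output (0, 'b'), add 'b' as idx 2
Step 3: w='c' (idx 1), next='c' -> output (1, 'c'), add 'cc' as idx 3
Step 4: w='b' (idx 2), next='c' -> output (2, 'c'), add 'bc' as idx 4
Step 5: w='bc' (idx 4), next='c' -> output (4, 'c'), add 'bcc' as idx 5
Step 6: w='cc' (idx 3), next='b' -> output (3, 'b'), add 'ccb' as idx 6


Encoded: [(0, 'c'), (0, 'b'), (1, 'c'), (2, 'c'), (4, 'c'), (3, 'b')]


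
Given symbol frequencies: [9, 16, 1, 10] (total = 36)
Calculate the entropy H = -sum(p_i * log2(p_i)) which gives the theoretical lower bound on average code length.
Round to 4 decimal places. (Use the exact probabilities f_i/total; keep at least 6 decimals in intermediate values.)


Per-symbol terms -p_i * log2(p_i) with p_i = f_i/36:
  p = 9/36 = 0.250000: log2(p) = -2.000000, -p*log2(p) = 0.500000
  p = 16/36 = 0.444444: log2(p) = -1.169925, -p*log2(p) = 0.519967
  p = 1/36 = 0.027778: log2(p) = -5.169925, -p*log2(p) = 0.143609
  p = 10/36 = 0.277778: log2(p) = -1.847997, -p*log2(p) = 0.513332
H = 0.500000 + 0.519967 + 0.143609 + 0.513332 = 1.676908

H = 1.6769 bits/symbol


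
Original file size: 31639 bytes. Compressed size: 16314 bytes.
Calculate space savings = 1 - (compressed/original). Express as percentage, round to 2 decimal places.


ratio = compressed/original = 16314/31639 = 0.515629
savings = 1 - ratio = 1 - 0.515629 = 0.484371
as a percentage: 0.484371 * 100 = 48.44%

Space savings = 1 - 16314/31639 = 48.44%


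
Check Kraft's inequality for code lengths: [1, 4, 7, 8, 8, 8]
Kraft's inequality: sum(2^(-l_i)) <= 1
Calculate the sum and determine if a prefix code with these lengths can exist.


Sum = 2^(-1) + 2^(-4) + 2^(-7) + 2^(-8) + 2^(-8) + 2^(-8)
    = 0.5 + 0.0625 + 0.0078125 + 0.00390625 + 0.00390625 + 0.00390625
    = 149/256 = 0.58203125
Since 0.58203125 <= 1, Kraft's inequality IS satisfied.
A prefix code with these lengths CAN exist.

Kraft sum = 0.58203125. Satisfied.


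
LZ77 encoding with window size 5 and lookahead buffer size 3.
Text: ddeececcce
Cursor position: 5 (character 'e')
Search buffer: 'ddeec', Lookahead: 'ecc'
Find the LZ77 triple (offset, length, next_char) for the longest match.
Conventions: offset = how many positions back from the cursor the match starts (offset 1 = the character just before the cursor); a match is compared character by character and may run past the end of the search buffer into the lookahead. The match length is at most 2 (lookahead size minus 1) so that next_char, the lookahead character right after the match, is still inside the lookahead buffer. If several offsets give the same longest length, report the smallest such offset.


Try each offset into the search buffer:
  offset=1 (pos 4, char 'c'): match length 0
  offset=2 (pos 3, char 'e'): match length 2
  offset=3 (pos 2, char 'e'): match length 1
  offset=4 (pos 1, char 'd'): match length 0
  offset=5 (pos 0, char 'd'): match length 0
Longest match has length 2 at offset 2.
next_char = character at position 5 + 2 = 7 -> 'c'

Best match: offset=2, length=2 (matching 'ec' starting at position 3)
LZ77 triple: (2, 2, 'c')


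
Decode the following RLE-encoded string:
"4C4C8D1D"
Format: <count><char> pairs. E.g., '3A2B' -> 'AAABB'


Expanding each <count><char> pair:
  4C -> 'CCCC'
  4C -> 'CCCC'
  8D -> 'DDDDDDDD'
  1D -> 'D'

Decoded = CCCCCCCCDDDDDDDDD


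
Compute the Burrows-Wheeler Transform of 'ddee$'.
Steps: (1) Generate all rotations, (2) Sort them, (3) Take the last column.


Rotations (sorted):
  0: $ddee -> last char: e
  1: ddee$ -> last char: $
  2: dee$d -> last char: d
  3: e$dde -> last char: e
  4: ee$dd -> last char: d


BWT = e$ded


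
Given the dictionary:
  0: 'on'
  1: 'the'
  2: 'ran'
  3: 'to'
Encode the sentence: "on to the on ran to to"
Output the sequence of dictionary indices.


Look up each word in the dictionary:
  'on' -> 0
  'to' -> 3
  'the' -> 1
  'on' -> 0
  'ran' -> 2
  'to' -> 3
  'to' -> 3

Encoded: [0, 3, 1, 0, 2, 3, 3]


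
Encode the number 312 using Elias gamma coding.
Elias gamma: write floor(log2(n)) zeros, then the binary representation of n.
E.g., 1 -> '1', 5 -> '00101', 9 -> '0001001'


num_bits = floor(log2(312)) + 1 = 9
leading_zeros = num_bits - 1 = 8
binary(312) = 100111000

Elias gamma(312) = '00000000' + '100111000' = 00000000100111000 (17 bits)


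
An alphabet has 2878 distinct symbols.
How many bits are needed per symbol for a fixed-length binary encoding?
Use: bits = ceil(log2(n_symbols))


log2(2878) = 11.4909
Bracket: 2^11 = 2048 < 2878 <= 2^12 = 4096
So ceil(log2(2878)) = 12

bits = ceil(log2(2878)) = ceil(11.4909) = 12 bits


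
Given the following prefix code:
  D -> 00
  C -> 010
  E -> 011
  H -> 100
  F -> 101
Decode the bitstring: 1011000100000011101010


Decoding step by step:
Bits 101 -> F
Bits 100 -> H
Bits 010 -> C
Bits 00 -> D
Bits 00 -> D
Bits 011 -> E
Bits 101 -> F
Bits 010 -> C


Decoded message: FHCDDEFC


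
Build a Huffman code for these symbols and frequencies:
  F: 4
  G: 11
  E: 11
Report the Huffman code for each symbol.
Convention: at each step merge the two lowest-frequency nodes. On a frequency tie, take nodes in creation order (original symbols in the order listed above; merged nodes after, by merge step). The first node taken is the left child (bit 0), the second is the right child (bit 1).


Huffman tree construction:
Step 1: Merge F(4) + G(11) = 15
Step 2: Merge E(11) + (F+G)(15) = 26
Read each symbol's code off the tree from the root (left child = 0, right child = 1).

Codes:
  F: 10 (length 2)
  G: 11 (length 2)
  E: 0 (length 1)
Average code length: 41/26 = 1.5769 bits/symbol


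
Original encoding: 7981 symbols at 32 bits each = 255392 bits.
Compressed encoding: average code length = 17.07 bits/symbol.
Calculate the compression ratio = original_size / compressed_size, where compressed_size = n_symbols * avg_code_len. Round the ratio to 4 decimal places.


original_size = n_symbols * orig_bits = 7981 * 32 = 255392 bits
compressed_size = n_symbols * avg_code_len = 7981 * 17.07 = 136235.67 bits
ratio = original_size / compressed_size = 255392 / 136235.67 = 1.8746

Compression ratio = 1.8746


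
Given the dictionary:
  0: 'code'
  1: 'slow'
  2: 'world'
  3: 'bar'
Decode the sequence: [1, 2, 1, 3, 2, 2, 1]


Look up each index in the dictionary:
  1 -> 'slow'
  2 -> 'world'
  1 -> 'slow'
  3 -> 'bar'
  2 -> 'world'
  2 -> 'world'
  1 -> 'slow'

Decoded: "slow world slow bar world world slow"


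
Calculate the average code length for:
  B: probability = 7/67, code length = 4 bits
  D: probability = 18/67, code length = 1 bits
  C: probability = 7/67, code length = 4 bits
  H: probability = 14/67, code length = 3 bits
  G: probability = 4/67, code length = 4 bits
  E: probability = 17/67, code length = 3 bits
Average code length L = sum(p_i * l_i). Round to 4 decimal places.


Weighted contributions p_i * l_i:
  B: (7/67) * 4 = 28/67
  D: (18/67) * 1 = 18/67
  C: (7/67) * 4 = 28/67
  H: (14/67) * 3 = 42/67
  G: (4/67) * 4 = 16/67
  E: (17/67) * 3 = 51/67
Sum = (28 + 18 + 28 + 42 + 16 + 51)/67 = 183/67

L = 183/67 = 2.7313 bits/symbol


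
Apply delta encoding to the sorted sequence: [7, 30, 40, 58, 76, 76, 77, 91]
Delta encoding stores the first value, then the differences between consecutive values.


First value: 7
Deltas:
  30 - 7 = 23
  40 - 30 = 10
  58 - 40 = 18
  76 - 58 = 18
  76 - 76 = 0
  77 - 76 = 1
  91 - 77 = 14


Delta encoded: [7, 23, 10, 18, 18, 0, 1, 14]


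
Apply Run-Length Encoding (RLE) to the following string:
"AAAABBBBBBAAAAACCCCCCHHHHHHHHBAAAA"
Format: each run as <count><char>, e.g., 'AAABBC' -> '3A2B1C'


Scanning runs left to right:
  i=0: run of 'A' x 4 -> '4A'
  i=4: run of 'B' x 6 -> '6B'
  i=10: run of 'A' x 5 -> '5A'
  i=15: run of 'C' x 6 -> '6C'
  i=21: run of 'H' x 8 -> '8H'
  i=29: run of 'B' x 1 -> '1B'
  i=30: run of 'A' x 4 -> '4A'

RLE = 4A6B5A6C8H1B4A


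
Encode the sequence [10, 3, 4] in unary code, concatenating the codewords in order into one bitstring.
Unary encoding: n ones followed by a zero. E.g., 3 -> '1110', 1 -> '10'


Encode each number as n ones followed by a terminating 0:
  10 -> 11111111110 (11 bits)
  3 -> 1110 (4 bits)
  4 -> 11110 (5 bits)
Total length = 11 + 4 + 5 = 20 bits.

Unary([10, 3, 4]) = 11111111110111011110 (20 bits)


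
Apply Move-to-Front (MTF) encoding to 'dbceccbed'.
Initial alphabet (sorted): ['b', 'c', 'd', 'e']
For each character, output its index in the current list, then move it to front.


MTF encoding:
'd': index 2 in ['b', 'c', 'd', 'e'] -> ['d', 'b', 'c', 'e']
'b': index 1 in ['d', 'b', 'c', 'e'] -> ['b', 'd', 'c', 'e']
'c': index 2 in ['b', 'd', 'c', 'e'] -> ['c', 'b', 'd', 'e']
'e': index 3 in ['c', 'b', 'd', 'e'] -> ['e', 'c', 'b', 'd']
'c': index 1 in ['e', 'c', 'b', 'd'] -> ['c', 'e', 'b', 'd']
'c': index 0 in ['c', 'e', 'b', 'd'] -> ['c', 'e', 'b', 'd']
'b': index 2 in ['c', 'e', 'b', 'd'] -> ['b', 'c', 'e', 'd']
'e': index 2 in ['b', 'c', 'e', 'd'] -> ['e', 'b', 'c', 'd']
'd': index 3 in ['e', 'b', 'c', 'd'] -> ['d', 'e', 'b', 'c']


Output: [2, 1, 2, 3, 1, 0, 2, 2, 3]


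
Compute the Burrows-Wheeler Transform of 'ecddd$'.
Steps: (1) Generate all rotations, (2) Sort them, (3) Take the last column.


Rotations (sorted):
  0: $ecddd -> last char: d
  1: cddd$e -> last char: e
  2: d$ecdd -> last char: d
  3: dd$ecd -> last char: d
  4: ddd$ec -> last char: c
  5: ecddd$ -> last char: $


BWT = deddc$


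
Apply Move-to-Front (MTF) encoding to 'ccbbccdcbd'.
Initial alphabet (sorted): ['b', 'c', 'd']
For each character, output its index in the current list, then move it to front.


MTF encoding:
'c': index 1 in ['b', 'c', 'd'] -> ['c', 'b', 'd']
'c': index 0 in ['c', 'b', 'd'] -> ['c', 'b', 'd']
'b': index 1 in ['c', 'b', 'd'] -> ['b', 'c', 'd']
'b': index 0 in ['b', 'c', 'd'] -> ['b', 'c', 'd']
'c': index 1 in ['b', 'c', 'd'] -> ['c', 'b', 'd']
'c': index 0 in ['c', 'b', 'd'] -> ['c', 'b', 'd']
'd': index 2 in ['c', 'b', 'd'] -> ['d', 'c', 'b']
'c': index 1 in ['d', 'c', 'b'] -> ['c', 'd', 'b']
'b': index 2 in ['c', 'd', 'b'] -> ['b', 'c', 'd']
'd': index 2 in ['b', 'c', 'd'] -> ['d', 'b', 'c']


Output: [1, 0, 1, 0, 1, 0, 2, 1, 2, 2]


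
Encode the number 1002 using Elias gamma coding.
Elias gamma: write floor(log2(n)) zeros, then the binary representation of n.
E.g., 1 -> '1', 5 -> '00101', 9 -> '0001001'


num_bits = floor(log2(1002)) + 1 = 10
leading_zeros = num_bits - 1 = 9
binary(1002) = 1111101010

Elias gamma(1002) = '000000000' + '1111101010' = 0000000001111101010 (19 bits)


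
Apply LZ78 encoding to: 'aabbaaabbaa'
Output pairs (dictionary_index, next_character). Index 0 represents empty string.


LZ78 encoding steps:
Dictionary: {0: ''}
Step 1: w='' (idx 0), next='a' -> output (0, 'a'), add 'a' as idx 1
Step 2: w='a' (idx 1), next='b' -> output (1, 'b'), add 'ab' as idx 2
Step 3: w='' (idx 0), next='b' -> output (0, 'b'), add 'b' as idx 3
Step 4: w='a' (idx 1), next='a' -> output (1, 'a'), add 'aa' as idx 4
Step 5: w='ab' (idx 2), next='b' -> output (2, 'b'), add 'abb' as idx 5
Step 6: w='aa' (idx 4), end of input -> output (4, '')


Encoded: [(0, 'a'), (1, 'b'), (0, 'b'), (1, 'a'), (2, 'b'), (4, '')]


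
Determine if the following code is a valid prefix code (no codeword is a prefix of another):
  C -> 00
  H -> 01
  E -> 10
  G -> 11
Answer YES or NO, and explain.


Checking each pair (does one codeword prefix another?):
  C='00' vs H='01': no prefix
  C='00' vs E='10': no prefix
  C='00' vs G='11': no prefix
  H='01' vs C='00': no prefix
  H='01' vs E='10': no prefix
  H='01' vs G='11': no prefix
  E='10' vs C='00': no prefix
  E='10' vs H='01': no prefix
  E='10' vs G='11': no prefix
  G='11' vs C='00': no prefix
  G='11' vs H='01': no prefix
  G='11' vs E='10': no prefix
No violation found over all pairs.

YES -- this is a valid prefix code. No codeword is a prefix of any other codeword.


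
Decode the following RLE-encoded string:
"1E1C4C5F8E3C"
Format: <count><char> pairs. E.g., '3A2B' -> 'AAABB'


Expanding each <count><char> pair:
  1E -> 'E'
  1C -> 'C'
  4C -> 'CCCC'
  5F -> 'FFFFF'
  8E -> 'EEEEEEEE'
  3C -> 'CCC'

Decoded = ECCCCCFFFFFEEEEEEEECCC


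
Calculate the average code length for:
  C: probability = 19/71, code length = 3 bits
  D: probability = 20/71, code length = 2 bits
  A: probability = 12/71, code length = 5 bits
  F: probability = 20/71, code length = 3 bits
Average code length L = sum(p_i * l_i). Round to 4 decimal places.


Weighted contributions p_i * l_i:
  C: (19/71) * 3 = 57/71
  D: (20/71) * 2 = 40/71
  A: (12/71) * 5 = 60/71
  F: (20/71) * 3 = 60/71
Sum = (57 + 40 + 60 + 60)/71 = 217/71

L = 217/71 = 3.0563 bits/symbol


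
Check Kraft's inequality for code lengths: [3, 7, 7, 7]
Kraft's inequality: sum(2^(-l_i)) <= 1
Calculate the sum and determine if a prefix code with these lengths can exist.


Sum = 2^(-3) + 2^(-7) + 2^(-7) + 2^(-7)
    = 0.125 + 0.0078125 + 0.0078125 + 0.0078125
    = 19/128 = 0.1484375
Since 0.1484375 <= 1, Kraft's inequality IS satisfied.
A prefix code with these lengths CAN exist.

Kraft sum = 0.1484375. Satisfied.


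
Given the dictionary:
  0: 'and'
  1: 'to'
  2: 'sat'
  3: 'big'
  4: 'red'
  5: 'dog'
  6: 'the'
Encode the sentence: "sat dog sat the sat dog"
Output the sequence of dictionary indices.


Look up each word in the dictionary:
  'sat' -> 2
  'dog' -> 5
  'sat' -> 2
  'the' -> 6
  'sat' -> 2
  'dog' -> 5

Encoded: [2, 5, 2, 6, 2, 5]


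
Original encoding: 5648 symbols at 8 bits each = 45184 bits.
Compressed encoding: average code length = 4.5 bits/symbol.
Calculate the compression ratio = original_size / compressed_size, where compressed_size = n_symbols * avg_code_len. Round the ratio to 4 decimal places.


original_size = n_symbols * orig_bits = 5648 * 8 = 45184 bits
compressed_size = n_symbols * avg_code_len = 5648 * 4.5 = 25416.0 bits
ratio = original_size / compressed_size = 45184 / 25416.0 = 1.7778

Compression ratio = 1.7778


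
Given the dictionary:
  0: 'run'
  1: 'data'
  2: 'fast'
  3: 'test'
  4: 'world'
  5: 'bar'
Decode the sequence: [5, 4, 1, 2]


Look up each index in the dictionary:
  5 -> 'bar'
  4 -> 'world'
  1 -> 'data'
  2 -> 'fast'

Decoded: "bar world data fast"


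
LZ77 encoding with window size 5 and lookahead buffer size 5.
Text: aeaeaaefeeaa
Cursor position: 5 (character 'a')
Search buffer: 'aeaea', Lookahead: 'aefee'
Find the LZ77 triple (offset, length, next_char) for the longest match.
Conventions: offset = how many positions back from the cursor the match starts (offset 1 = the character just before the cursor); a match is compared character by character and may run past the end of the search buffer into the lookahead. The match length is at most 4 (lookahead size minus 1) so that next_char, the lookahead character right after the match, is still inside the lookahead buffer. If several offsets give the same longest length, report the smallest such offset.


Try each offset into the search buffer:
  offset=1 (pos 4, char 'a'): match length 1
  offset=2 (pos 3, char 'e'): match length 0
  offset=3 (pos 2, char 'a'): match length 2
  offset=4 (pos 1, char 'e'): match length 0
  offset=5 (pos 0, char 'a'): match length 2
Longest match has length 2, found at offsets 3, 5; take the smallest, offset 3.
next_char = character at position 5 + 2 = 7 -> 'f'

Best match: offset=3, length=2 (matching 'ae' starting at position 2)
LZ77 triple: (3, 2, 'f')


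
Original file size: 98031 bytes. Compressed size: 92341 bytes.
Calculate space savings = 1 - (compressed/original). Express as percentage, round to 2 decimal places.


ratio = compressed/original = 92341/98031 = 0.941957
savings = 1 - ratio = 1 - 0.941957 = 0.058043
as a percentage: 0.058043 * 100 = 5.8%

Space savings = 1 - 92341/98031 = 5.8%


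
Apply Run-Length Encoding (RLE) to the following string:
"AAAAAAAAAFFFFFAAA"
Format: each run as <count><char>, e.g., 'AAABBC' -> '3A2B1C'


Scanning runs left to right:
  i=0: run of 'A' x 9 -> '9A'
  i=9: run of 'F' x 5 -> '5F'
  i=14: run of 'A' x 3 -> '3A'

RLE = 9A5F3A


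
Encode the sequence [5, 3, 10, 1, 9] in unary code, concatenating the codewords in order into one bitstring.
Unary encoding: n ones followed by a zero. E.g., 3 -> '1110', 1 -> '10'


Encode each number as n ones followed by a terminating 0:
  5 -> 111110 (6 bits)
  3 -> 1110 (4 bits)
  10 -> 11111111110 (11 bits)
  1 -> 10 (2 bits)
  9 -> 1111111110 (10 bits)
Total length = 6 + 4 + 11 + 2 + 10 = 33 bits.

Unary([5, 3, 10, 1, 9]) = 111110111011111111110101111111110 (33 bits)


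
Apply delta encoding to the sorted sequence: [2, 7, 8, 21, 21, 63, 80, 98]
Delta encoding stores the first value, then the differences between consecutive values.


First value: 2
Deltas:
  7 - 2 = 5
  8 - 7 = 1
  21 - 8 = 13
  21 - 21 = 0
  63 - 21 = 42
  80 - 63 = 17
  98 - 80 = 18


Delta encoded: [2, 5, 1, 13, 0, 42, 17, 18]


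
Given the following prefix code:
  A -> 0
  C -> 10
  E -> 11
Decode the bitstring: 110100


Decoding step by step:
Bits 11 -> E
Bits 0 -> A
Bits 10 -> C
Bits 0 -> A


Decoded message: EACA


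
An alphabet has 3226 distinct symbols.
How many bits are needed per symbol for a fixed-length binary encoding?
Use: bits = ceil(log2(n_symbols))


log2(3226) = 11.6555
Bracket: 2^11 = 2048 < 3226 <= 2^12 = 4096
So ceil(log2(3226)) = 12

bits = ceil(log2(3226)) = ceil(11.6555) = 12 bits


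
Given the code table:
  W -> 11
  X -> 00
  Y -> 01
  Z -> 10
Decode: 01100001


Decoding:
01 -> Y
10 -> Z
00 -> X
01 -> Y


Result: YZXY


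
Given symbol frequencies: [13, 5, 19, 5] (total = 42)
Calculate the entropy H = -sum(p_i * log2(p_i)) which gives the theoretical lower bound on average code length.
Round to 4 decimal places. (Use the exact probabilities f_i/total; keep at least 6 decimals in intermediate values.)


Per-symbol terms -p_i * log2(p_i) with p_i = f_i/42:
  p = 13/42 = 0.309524: log2(p) = -1.691878, -p*log2(p) = 0.523676
  p = 5/42 = 0.119048: log2(p) = -3.070389, -p*log2(p) = 0.365523
  p = 19/42 = 0.452381: log2(p) = -1.144390, -p*log2(p) = 0.517700
  p = 5/42 = 0.119048: log2(p) = -3.070389, -p*log2(p) = 0.365523
H = 0.523676 + 0.365523 + 0.517700 + 0.365523 = 1.772422

H = 1.7724 bits/symbol


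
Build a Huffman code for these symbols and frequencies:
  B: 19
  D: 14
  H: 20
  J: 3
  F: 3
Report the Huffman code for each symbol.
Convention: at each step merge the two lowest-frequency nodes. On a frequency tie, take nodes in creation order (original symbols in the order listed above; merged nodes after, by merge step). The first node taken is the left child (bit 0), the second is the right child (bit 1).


Huffman tree construction:
Step 1: Merge J(3) + F(3) = 6
Step 2: Merge (J+F)(6) + D(14) = 20
Step 3: Merge B(19) + H(20) = 39
Step 4: Merge ((J+F)+D)(20) + (B+H)(39) = 59
Read each symbol's code off the tree from the root (left child = 0, right child = 1).

Codes:
  B: 10 (length 2)
  D: 01 (length 2)
  H: 11 (length 2)
  J: 000 (length 3)
  F: 001 (length 3)
Average code length: 124/59 = 2.1017 bits/symbol


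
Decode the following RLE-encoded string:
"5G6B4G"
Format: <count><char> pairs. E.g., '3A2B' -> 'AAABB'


Expanding each <count><char> pair:
  5G -> 'GGGGG'
  6B -> 'BBBBBB'
  4G -> 'GGGG'

Decoded = GGGGGBBBBBBGGGG


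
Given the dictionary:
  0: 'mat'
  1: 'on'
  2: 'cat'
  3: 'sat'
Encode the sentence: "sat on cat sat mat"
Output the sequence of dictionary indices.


Look up each word in the dictionary:
  'sat' -> 3
  'on' -> 1
  'cat' -> 2
  'sat' -> 3
  'mat' -> 0

Encoded: [3, 1, 2, 3, 0]


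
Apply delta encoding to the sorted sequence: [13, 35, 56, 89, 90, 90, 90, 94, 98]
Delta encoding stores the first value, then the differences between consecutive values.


First value: 13
Deltas:
  35 - 13 = 22
  56 - 35 = 21
  89 - 56 = 33
  90 - 89 = 1
  90 - 90 = 0
  90 - 90 = 0
  94 - 90 = 4
  98 - 94 = 4


Delta encoded: [13, 22, 21, 33, 1, 0, 0, 4, 4]


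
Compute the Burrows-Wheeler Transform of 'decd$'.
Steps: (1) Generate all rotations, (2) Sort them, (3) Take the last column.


Rotations (sorted):
  0: $decd -> last char: d
  1: cd$de -> last char: e
  2: d$dec -> last char: c
  3: decd$ -> last char: $
  4: ecd$d -> last char: d


BWT = dec$d


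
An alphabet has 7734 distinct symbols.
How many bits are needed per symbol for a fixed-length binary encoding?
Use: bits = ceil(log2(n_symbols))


log2(7734) = 12.917
Bracket: 2^12 = 4096 < 7734 <= 2^13 = 8192
So ceil(log2(7734)) = 13

bits = ceil(log2(7734)) = ceil(12.917) = 13 bits


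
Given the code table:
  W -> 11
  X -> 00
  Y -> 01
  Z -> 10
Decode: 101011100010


Decoding:
10 -> Z
10 -> Z
11 -> W
10 -> Z
00 -> X
10 -> Z


Result: ZZWZXZ


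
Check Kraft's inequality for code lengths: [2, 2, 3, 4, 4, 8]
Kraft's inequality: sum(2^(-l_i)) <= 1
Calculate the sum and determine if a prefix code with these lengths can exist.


Sum = 2^(-2) + 2^(-2) + 2^(-3) + 2^(-4) + 2^(-4) + 2^(-8)
    = 0.25 + 0.25 + 0.125 + 0.0625 + 0.0625 + 0.00390625
    = 193/256 = 0.75390625
Since 0.75390625 <= 1, Kraft's inequality IS satisfied.
A prefix code with these lengths CAN exist.

Kraft sum = 0.75390625. Satisfied.


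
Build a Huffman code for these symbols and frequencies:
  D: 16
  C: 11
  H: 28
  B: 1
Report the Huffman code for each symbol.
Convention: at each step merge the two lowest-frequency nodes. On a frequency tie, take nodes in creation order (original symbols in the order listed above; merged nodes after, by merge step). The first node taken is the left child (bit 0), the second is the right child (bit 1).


Huffman tree construction:
Step 1: Merge B(1) + C(11) = 12
Step 2: Merge (B+C)(12) + D(16) = 28
Step 3: Merge H(28) + ((B+C)+D)(28) = 56
Read each symbol's code off the tree from the root (left child = 0, right child = 1).

Codes:
  D: 11 (length 2)
  C: 101 (length 3)
  H: 0 (length 1)
  B: 100 (length 3)
Average code length: 96/56 = 1.7143 bits/symbol


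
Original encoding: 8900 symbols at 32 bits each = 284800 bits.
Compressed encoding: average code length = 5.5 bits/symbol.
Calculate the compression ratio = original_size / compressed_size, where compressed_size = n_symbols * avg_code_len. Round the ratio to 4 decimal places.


original_size = n_symbols * orig_bits = 8900 * 32 = 284800 bits
compressed_size = n_symbols * avg_code_len = 8900 * 5.5 = 48950.0 bits
ratio = original_size / compressed_size = 284800 / 48950.0 = 5.8182

Compression ratio = 5.8182


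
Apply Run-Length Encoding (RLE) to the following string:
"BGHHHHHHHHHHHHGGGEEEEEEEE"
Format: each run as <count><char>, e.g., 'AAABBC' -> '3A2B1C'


Scanning runs left to right:
  i=0: run of 'B' x 1 -> '1B'
  i=1: run of 'G' x 1 -> '1G'
  i=2: run of 'H' x 12 -> '12H'
  i=14: run of 'G' x 3 -> '3G'
  i=17: run of 'E' x 8 -> '8E'

RLE = 1B1G12H3G8E
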